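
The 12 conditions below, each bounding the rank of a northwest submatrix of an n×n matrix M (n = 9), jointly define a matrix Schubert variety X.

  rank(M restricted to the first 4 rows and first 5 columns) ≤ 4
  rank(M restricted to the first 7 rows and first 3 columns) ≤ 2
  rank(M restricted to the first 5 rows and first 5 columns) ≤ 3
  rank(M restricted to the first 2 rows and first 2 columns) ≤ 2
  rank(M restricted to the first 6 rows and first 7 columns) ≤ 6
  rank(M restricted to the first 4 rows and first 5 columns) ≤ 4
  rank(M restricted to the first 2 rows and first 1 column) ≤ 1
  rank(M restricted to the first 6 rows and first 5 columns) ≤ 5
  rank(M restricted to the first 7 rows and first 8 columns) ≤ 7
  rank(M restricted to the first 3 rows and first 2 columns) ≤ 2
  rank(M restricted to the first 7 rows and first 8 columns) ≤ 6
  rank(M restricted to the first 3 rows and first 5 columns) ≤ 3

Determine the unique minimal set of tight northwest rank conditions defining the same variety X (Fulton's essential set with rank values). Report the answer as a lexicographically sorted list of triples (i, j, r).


Reconstructing r_w from the 12 given conditions:

  i=1: 1 | 1 | 1 | 1 | 1 | 1 | 1 | 1 | 1
  i=2: 1 | 2 | 2 | 2 | 2 | 2 | 2 | 2 | 2
  i=3: 1 | 2 | 2 | 3 | 3 | 3 | 3 | 3 | 3
  i=4: 1 | 2 | 2 | 3 | 3 | 4 | 4 | 4 | 4
  i=5: 1 | 2 | 2 | 3 | 3 | 4 | 5 | 5 | 5
  i=6: 1 | 2 | 2 | 3 | 4 | 5 | 6 | 6 | 6
  i=7: 1 | 2 | 2 | 3 | 4 | 5 | 6 | 6 | 7
  i=8: 1 | 2 | 3 | 4 | 5 | 6 | 7 | 7 | 8
  i=9: 1 | 2 | 3 | 4 | 5 | 6 | 7 | 8 | 9

second differences of R give the permutation w = (1, 2, 4, 6, 7, 5, 9, 3, 8).

ℓ(w)=8; the 3 essential cells (i,j,r):

[(5, 5, 3), (7, 3, 2), (7, 8, 6)]


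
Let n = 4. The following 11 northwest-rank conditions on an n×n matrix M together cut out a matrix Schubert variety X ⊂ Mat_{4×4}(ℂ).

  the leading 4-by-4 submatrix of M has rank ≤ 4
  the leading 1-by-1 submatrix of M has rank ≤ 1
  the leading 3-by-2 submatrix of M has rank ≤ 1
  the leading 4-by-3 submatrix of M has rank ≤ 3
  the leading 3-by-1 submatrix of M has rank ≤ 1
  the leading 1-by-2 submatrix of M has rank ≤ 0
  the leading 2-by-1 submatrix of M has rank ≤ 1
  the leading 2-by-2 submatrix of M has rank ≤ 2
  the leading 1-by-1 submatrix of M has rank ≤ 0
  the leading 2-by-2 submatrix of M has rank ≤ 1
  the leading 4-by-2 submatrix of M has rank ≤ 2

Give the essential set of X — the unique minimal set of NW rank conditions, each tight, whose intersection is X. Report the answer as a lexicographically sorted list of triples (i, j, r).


Propagating the 11 rank bounds to every northwest block:

  R[1]: 0 | 0 | 1 | 1
  R[2]: 1 | 1 | 2 | 2
  R[3]: 1 | 1 | 2 | 3
  R[4]: 1 | 2 | 3 | 4

reading off 1-entries of Δ²R: w = (3, 1, 4, 2).

|D(w)|=3, |Ess(w)|=2:

[(1, 2, 0), (3, 2, 1)]


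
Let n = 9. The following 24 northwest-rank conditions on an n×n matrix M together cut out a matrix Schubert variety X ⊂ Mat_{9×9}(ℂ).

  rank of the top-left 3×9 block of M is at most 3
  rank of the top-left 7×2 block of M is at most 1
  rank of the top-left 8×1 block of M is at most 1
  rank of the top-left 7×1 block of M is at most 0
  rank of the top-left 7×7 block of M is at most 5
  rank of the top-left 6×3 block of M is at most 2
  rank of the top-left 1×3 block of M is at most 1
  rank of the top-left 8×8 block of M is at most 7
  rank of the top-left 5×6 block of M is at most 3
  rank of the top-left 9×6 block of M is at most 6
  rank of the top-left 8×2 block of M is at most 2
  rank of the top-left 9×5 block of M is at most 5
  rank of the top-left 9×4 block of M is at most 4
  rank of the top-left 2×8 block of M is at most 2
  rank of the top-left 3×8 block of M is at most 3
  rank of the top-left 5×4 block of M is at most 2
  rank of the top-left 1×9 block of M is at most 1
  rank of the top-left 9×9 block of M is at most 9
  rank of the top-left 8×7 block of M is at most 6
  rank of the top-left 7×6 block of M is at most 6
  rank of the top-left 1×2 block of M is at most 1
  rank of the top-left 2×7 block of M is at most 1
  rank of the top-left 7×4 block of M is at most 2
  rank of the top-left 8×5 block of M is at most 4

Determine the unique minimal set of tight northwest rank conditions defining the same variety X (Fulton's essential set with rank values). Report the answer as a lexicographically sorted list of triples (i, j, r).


Rank table r_w(9×9) implied by the 24 constraints:

  i=1: 0, 1, 1, 1, 1, 1, 1, 1, 1
  i=2: 0, 1, 1, 1, 1, 1, 1, 2, 2
  i=3: 0, 1, 2, 2, 2, 2, 2, 3, 3
  i=4: 0, 1, 2, 2, 3, 3, 3, 4, 4
  i=5: 0, 1, 2, 2, 3, 3, 4, 5, 5
  i=6: 0, 1, 2, 2, 3, 4, 5, 6, 6
  i=7: 0, 1, 2, 2, 3, 4, 5, 6, 7
  i=8: 1, 2, 3, 3, 4, 5, 6, 7, 8
  i=9: 1, 2, 3, 4, 5, 6, 7, 8, 9

so w = (2, 8, 3, 5, 7, 6, 9, 1, 4).

|D(w)|=17, |Ess(w)|=4:

[(2, 7, 1), (5, 6, 3), (7, 1, 0), (7, 4, 2)]


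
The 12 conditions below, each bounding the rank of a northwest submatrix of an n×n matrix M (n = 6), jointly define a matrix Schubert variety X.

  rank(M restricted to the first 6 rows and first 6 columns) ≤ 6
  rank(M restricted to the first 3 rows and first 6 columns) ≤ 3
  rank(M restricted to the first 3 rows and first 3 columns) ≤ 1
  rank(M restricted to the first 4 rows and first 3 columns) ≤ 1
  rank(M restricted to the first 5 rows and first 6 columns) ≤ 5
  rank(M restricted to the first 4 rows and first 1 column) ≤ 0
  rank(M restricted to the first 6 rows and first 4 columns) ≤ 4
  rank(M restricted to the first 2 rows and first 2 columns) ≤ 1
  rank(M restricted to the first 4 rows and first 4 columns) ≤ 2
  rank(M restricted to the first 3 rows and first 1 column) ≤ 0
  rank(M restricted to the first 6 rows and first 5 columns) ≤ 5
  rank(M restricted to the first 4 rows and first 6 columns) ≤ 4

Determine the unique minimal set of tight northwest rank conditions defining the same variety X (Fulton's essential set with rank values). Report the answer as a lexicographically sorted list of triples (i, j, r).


Propagating the 12 rank bounds to every northwest block:

  0 | 1 | 1 | 1 | 1 | 1
  0 | 1 | 1 | 2 | 2 | 2
  0 | 1 | 1 | 2 | 3 | 3
  0 | 1 | 1 | 2 | 3 | 4
  1 | 2 | 2 | 3 | 4 | 5
  1 | 2 | 3 | 4 | 5 | 6

hence w(1..6) = (2, 4, 5, 6, 1, 3).

Fulton essential set (2 of the 7 Rothe cells):

[(4, 1, 0), (4, 3, 1)]


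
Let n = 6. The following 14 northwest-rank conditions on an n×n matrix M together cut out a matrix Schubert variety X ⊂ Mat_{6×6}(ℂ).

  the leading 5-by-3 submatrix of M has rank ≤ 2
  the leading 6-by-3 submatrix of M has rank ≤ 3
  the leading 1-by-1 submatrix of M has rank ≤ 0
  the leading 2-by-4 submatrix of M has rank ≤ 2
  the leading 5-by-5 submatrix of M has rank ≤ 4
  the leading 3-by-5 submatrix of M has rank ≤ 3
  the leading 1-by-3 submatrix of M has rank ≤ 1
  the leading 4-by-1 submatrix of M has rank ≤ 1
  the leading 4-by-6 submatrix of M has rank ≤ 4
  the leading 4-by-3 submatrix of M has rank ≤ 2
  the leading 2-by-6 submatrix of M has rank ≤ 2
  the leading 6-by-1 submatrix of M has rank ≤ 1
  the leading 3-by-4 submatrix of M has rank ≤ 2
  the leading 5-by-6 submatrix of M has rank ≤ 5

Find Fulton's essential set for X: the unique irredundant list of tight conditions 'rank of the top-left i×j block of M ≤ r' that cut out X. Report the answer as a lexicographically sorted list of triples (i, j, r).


The tightest implied rank at each (i,j), from the 14 conditions:

  R[1]: 0 1 1 1 1 1
  R[2]: 1 2 2 2 2 2
  R[3]: 1 2 2 2 3 3
  R[4]: 1 2 2 3 4 4
  R[5]: 1 2 2 3 4 5
  R[6]: 1 2 3 4 5 6

hence w(1..6) = (2, 1, 5, 4, 6, 3).

|D(w)|=5, |Ess(w)|=3:

[(1, 1, 0), (3, 4, 2), (5, 3, 2)]


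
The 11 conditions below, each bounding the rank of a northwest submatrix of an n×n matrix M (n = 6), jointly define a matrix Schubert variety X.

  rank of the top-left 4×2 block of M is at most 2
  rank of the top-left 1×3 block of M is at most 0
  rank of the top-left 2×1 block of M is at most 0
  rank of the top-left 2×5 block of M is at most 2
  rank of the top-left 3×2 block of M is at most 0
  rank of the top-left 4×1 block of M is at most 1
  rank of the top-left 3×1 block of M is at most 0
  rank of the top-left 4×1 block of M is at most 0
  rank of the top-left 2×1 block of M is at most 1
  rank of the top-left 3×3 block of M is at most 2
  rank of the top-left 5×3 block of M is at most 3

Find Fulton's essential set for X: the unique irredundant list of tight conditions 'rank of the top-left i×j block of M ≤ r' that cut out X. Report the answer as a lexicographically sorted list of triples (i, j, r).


Computing R[i][j] = min implied NW-rank bound (n=6, 11 conditions):

  0  0  0  1  1  1
  0  0  1  2  2  2
  0  0  1  2  3  3
  0  1  2  3  4  4
  1  2  3  4  5  5
  1  2  3  4  5  6

reading off 1-entries of Δ²R: w = (4, 3, 5, 2, 1, 6).

|D(w)|=8, |Ess(w)|=3:

[(1, 3, 0), (3, 2, 0), (4, 1, 0)]


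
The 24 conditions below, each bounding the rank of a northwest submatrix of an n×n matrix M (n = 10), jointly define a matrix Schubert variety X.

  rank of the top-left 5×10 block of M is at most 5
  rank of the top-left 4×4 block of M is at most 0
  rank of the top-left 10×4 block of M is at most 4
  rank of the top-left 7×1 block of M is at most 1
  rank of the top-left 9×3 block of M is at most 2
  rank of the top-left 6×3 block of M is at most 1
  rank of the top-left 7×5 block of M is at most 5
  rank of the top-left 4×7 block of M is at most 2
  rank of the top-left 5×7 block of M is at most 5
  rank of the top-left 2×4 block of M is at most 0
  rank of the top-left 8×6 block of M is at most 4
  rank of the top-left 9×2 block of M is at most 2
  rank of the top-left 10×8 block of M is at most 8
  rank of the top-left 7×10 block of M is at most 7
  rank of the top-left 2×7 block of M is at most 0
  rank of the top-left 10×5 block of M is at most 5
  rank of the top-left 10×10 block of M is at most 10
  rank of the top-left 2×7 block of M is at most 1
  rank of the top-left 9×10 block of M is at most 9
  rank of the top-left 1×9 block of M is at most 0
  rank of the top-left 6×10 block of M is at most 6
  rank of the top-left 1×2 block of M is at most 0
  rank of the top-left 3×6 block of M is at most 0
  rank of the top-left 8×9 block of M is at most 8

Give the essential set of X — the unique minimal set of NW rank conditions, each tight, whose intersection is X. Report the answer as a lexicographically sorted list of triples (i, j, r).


Propagating the 24 rank bounds to every northwest block:

  0 0 0 0 0 0 0 0 0 1
  0 0 0 0 0 0 0 1 1 2
  0 0 0 0 0 0 1 2 2 3
  0 0 0 0 1 1 2 3 3 4
  1 1 1 1 2 2 3 4 4 5
  1 1 1 2 3 3 4 5 5 6
  1 2 2 3 4 4 5 6 6 7
  1 2 2 3 4 4 5 6 7 8
  1 2 2 3 4 5 6 7 8 9
  1 2 3 4 5 6 7 8 9 10

hence w(1..10) = (10, 8, 7, 5, 1, 4, 2, 9, 6, 3).

Rothe diagram D(w) (31 cells), 7 SE-corners (essential conditions):

[(1, 9, 0), (2, 7, 0), (3, 6, 0), (4, 4, 0), (6, 3, 1), (8, 6, 4), (9, 3, 2)]


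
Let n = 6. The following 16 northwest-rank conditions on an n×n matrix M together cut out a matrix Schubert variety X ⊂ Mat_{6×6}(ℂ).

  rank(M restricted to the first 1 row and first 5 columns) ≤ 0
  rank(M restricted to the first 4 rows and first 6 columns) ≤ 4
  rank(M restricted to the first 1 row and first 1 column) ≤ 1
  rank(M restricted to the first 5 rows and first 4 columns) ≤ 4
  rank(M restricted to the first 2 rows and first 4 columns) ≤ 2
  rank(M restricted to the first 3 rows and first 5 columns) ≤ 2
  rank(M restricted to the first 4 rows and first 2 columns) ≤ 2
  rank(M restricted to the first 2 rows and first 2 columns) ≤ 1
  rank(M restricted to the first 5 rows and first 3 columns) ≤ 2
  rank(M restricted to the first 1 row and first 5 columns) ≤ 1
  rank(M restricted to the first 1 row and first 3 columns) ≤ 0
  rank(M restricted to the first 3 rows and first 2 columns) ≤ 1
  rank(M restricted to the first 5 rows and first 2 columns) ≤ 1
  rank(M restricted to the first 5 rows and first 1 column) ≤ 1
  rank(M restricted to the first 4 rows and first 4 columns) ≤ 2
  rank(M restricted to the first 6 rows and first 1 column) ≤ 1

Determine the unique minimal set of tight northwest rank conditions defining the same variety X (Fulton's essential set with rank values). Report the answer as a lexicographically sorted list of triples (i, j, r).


Propagating the 16 rank bounds to every northwest block:

  i=1: 0 | 0 | 0 | 0 | 0 | 1
  i=2: 1 | 1 | 1 | 1 | 1 | 2
  i=3: 1 | 1 | 2 | 2 | 2 | 3
  i=4: 1 | 1 | 2 | 2 | 3 | 4
  i=5: 1 | 1 | 2 | 3 | 4 | 5
  i=6: 1 | 2 | 3 | 4 | 5 | 6

so w = (6, 1, 3, 5, 4, 2).

D(w) has 9 cells with 3 SE-corners; essential set:

[(1, 5, 0), (4, 4, 2), (5, 2, 1)]


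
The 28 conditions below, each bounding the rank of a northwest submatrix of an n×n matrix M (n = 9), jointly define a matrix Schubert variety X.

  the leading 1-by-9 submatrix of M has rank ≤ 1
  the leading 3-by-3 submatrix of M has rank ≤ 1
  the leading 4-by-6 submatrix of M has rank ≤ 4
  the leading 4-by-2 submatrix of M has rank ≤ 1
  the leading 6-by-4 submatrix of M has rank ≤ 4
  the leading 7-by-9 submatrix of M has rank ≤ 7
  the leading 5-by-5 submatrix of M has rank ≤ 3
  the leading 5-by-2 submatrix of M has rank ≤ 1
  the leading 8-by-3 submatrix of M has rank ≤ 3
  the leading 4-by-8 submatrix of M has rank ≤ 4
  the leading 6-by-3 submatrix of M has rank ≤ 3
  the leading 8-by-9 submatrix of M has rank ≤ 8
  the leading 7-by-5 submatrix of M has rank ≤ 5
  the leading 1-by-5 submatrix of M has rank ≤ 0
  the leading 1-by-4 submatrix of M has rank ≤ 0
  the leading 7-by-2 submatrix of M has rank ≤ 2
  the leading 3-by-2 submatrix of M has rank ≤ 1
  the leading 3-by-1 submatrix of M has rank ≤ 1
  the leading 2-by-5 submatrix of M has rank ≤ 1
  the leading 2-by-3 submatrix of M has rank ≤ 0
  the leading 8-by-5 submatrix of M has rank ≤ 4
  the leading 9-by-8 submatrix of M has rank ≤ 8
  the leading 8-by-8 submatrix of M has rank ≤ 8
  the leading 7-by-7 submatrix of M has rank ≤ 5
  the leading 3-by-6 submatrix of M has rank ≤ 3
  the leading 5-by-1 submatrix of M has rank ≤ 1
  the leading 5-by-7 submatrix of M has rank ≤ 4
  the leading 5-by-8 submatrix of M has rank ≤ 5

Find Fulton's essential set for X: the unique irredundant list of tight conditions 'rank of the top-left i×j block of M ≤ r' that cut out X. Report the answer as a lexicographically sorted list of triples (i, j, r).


Propagating the 28 rank bounds to every northwest block:

  row 1: 0 0 0 0 0 1 1 1 1
  row 2: 0 0 0 1 1 2 2 2 2
  row 3: 1 1 1 2 2 3 3 3 3
  row 4: 1 1 2 3 3 4 4 4 4
  row 5: 1 1 2 3 3 4 4 5 5
  row 6: 1 2 3 4 4 5 5 6 6
  row 7: 1 2 3 4 4 5 5 6 7
  row 8: 1 2 3 4 4 5 6 7 8
  row 9: 1 2 3 4 5 6 7 8 9

hence w(1..9) = (6, 4, 1, 3, 8, 2, 9, 7, 5).

Rothe diagram D(w) (15 cells), 7 SE-corners (essential conditions):

[(1, 5, 0), (2, 3, 0), (5, 2, 1), (5, 5, 3), (5, 7, 4), (7, 7, 5), (8, 5, 4)]


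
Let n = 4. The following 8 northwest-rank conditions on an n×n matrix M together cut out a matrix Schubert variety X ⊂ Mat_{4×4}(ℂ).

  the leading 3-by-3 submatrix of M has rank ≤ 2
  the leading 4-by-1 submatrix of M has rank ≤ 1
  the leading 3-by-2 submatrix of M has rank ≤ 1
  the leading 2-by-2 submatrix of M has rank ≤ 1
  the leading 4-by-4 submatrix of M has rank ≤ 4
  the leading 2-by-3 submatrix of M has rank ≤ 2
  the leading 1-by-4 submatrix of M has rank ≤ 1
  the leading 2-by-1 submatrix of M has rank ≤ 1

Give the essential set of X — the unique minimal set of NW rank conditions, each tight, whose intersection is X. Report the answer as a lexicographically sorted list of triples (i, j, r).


Reconstructing r_w from the 8 given conditions:

  i=1: 1 1 1 1
  i=2: 1 1 2 2
  i=3: 1 1 2 3
  i=4: 1 2 3 4

so w = (1, 3, 4, 2).

Rothe diagram D(w) (2 cells), 1 SE-corner (essential condition):

[(3, 2, 1)]


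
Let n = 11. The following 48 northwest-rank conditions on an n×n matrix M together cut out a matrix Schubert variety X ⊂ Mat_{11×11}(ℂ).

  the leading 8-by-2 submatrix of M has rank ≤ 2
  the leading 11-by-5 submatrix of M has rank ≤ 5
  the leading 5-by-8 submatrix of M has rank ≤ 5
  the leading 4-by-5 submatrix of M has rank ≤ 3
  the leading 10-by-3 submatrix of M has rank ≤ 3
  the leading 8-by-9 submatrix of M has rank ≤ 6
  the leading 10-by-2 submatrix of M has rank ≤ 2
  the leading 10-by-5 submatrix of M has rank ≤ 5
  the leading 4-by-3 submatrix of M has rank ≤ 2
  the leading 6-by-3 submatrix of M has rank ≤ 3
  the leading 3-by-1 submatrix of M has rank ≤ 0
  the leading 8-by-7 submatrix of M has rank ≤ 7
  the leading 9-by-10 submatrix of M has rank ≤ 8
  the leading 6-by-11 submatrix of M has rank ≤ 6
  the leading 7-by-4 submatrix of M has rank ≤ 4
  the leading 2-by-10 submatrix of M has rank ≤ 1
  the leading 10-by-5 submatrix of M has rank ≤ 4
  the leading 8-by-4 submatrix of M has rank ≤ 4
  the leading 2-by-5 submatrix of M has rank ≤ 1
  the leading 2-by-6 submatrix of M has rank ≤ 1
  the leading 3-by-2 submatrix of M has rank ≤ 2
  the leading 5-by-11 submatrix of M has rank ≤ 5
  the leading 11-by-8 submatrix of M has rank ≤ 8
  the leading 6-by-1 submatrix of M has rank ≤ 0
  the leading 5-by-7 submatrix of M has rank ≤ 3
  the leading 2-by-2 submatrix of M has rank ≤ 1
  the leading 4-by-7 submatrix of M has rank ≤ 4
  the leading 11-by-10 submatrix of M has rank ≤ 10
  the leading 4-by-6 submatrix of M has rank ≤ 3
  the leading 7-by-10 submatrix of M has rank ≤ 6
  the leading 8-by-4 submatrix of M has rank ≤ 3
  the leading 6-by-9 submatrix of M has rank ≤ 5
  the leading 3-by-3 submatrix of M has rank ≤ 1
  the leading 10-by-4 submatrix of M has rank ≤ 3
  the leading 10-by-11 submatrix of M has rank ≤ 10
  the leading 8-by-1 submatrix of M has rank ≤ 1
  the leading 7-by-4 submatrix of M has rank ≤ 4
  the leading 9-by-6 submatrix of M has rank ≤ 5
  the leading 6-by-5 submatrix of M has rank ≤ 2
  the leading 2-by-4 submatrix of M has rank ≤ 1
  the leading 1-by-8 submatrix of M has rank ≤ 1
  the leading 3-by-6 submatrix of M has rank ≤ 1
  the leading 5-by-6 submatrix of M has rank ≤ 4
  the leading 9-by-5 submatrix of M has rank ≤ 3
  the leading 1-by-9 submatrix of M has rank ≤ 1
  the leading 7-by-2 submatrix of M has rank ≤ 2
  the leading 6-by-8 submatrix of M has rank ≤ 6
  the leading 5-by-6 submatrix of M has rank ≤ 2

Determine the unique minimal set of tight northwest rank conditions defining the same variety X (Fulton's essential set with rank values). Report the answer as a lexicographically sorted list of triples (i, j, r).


Recovering R(i,j) via the rank-extension bound from the 48 conditions:

  row 1: 0  1  1  1  1  1  1  1  1  1  1
  row 2: 0  1  1  1  1  1  1  1  1  1  2
  row 3: 0  1  1  1  1  1  2  2  2  2  3
  row 4: 0  1  2  2  2  2  3  3  3  3  4
  row 5: 0  1  2  2  2  2  3  4  4  4  5
  row 6: 0  1  2  2  2  3  4  5  5  5  6
  row 7: 1  2  3  3  3  4  5  6  6  6  7
  row 8: 1  2  3  3  3  4  5  6  6  7  8
  row 9: 1  2  3  3  3  4  5  6  7  8  9
  row 10: 1  2  3  3  4  5  6  7  8  9  10
  row 11: 1  2  3  4  5  6  7  8  9  10  11

the unique w with this rank table is (2, 11, 7, 3, 8, 6, 1, 10, 9, 5, 4).

D(w) has 29 cells with 8 SE-corners; essential set:

[(2, 10, 1), (3, 6, 1), (5, 6, 2), (6, 1, 0), (6, 5, 2), (8, 9, 6), (9, 5, 3), (10, 4, 3)]


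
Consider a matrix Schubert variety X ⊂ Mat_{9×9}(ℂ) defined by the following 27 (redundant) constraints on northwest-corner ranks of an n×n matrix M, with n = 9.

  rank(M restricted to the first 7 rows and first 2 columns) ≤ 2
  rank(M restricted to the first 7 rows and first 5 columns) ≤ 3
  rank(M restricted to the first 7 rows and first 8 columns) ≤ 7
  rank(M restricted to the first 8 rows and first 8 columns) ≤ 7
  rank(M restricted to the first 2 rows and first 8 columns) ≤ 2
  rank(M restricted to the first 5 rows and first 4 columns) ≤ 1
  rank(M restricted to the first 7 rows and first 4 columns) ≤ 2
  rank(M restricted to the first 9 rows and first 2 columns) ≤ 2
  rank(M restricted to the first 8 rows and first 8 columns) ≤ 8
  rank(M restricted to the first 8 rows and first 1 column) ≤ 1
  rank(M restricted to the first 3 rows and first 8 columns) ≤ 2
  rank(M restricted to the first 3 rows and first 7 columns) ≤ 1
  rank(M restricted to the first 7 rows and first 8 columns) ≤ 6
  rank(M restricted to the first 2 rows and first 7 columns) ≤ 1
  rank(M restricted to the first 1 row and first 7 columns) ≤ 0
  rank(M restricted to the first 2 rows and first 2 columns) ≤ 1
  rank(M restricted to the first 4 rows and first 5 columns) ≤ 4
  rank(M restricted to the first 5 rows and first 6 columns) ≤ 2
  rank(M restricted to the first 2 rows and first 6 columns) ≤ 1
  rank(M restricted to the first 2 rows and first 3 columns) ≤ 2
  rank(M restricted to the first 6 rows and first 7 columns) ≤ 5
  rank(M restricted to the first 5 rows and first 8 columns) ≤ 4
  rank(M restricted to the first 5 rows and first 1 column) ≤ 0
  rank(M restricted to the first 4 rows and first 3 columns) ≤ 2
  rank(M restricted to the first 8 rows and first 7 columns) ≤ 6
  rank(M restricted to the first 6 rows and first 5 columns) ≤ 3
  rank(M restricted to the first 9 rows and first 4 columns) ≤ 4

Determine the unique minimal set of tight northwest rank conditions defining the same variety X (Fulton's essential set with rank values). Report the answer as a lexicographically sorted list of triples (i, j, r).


Rank table r_w(9×9) implied by the 27 constraints:

  0  0  0  0  0  0  0  1  1
  0  1  1  1  1  1  1  2  2
  0  1  1  1  1  1  1  2  3
  0  1  1  1  2  2  2  3  4
  0  1  1  1  2  2  3  4  5
  1  2  2  2  3  3  4  5  6
  1  2  2  2  3  4  5  6  7
  1  2  3  3  4  5  6  7  8
  1  2  3  4  5  6  7  8  9

giving w = (8, 2, 9, 5, 7, 1, 6, 3, 4) via Δ²R.

D(w) has 23 cells with 6 SE-corners; essential set:

[(1, 7, 0), (3, 7, 1), (5, 1, 0), (5, 4, 1), (5, 6, 2), (7, 4, 2)]


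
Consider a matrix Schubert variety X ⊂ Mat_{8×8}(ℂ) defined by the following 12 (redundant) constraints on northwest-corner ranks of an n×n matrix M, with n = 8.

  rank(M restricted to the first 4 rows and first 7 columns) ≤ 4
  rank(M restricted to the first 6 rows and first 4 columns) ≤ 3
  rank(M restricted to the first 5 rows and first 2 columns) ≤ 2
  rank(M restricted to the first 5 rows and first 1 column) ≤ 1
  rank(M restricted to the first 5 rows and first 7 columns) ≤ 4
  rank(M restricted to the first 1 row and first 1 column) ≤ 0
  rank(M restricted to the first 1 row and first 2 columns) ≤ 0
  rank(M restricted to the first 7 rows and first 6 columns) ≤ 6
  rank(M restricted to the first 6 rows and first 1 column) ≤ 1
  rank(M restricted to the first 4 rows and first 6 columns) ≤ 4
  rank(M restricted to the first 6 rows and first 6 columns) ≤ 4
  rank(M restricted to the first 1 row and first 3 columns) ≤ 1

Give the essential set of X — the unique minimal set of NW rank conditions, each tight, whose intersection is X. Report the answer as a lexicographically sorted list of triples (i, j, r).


Recovering R(i,j) via the rank-extension bound from the 12 conditions:

  0, 0, 1, 1, 1, 1, 1, 1
  1, 1, 2, 2, 2, 2, 2, 2
  1, 2, 3, 3, 3, 3, 3, 3
  1, 2, 3, 3, 4, 4, 4, 4
  1, 2, 3, 3, 4, 4, 4, 5
  1, 2, 3, 3, 4, 4, 5, 6
  1, 2, 3, 4, 5, 5, 6, 7
  1, 2, 3, 4, 5, 6, 7, 8

the unique w with this rank table is (3, 1, 2, 5, 8, 7, 4, 6).

Fulton essential set (4 of the 8 Rothe cells):

[(1, 2, 0), (5, 7, 4), (6, 4, 3), (6, 6, 4)]


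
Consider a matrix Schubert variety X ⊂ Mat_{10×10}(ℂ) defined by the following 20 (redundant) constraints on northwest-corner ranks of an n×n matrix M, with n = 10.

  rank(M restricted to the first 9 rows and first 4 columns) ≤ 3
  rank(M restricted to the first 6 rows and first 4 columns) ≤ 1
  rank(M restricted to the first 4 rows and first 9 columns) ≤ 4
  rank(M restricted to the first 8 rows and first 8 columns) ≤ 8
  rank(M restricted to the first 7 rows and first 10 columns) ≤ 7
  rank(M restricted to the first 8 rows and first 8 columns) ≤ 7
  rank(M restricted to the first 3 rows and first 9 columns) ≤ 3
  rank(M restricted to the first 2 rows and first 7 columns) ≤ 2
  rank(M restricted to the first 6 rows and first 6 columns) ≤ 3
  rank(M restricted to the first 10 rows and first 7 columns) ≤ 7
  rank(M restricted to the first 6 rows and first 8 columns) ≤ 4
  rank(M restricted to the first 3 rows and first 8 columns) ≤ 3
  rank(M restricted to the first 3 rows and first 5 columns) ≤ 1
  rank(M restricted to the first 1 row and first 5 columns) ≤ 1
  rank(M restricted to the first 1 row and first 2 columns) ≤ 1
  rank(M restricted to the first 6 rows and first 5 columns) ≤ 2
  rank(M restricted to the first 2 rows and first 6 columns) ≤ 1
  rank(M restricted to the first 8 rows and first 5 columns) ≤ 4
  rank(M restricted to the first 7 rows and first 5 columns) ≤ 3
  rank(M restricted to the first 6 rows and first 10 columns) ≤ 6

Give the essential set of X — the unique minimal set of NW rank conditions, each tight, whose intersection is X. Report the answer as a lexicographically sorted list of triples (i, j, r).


Reconstructing r_w from the 20 given conditions:

  R[1]: 1  1  1  1  1  1  1  1  1  1
  R[2]: 1  1  1  1  1  1  2  2  2  2
  R[3]: 1  1  1  1  1  2  3  3  3  3
  R[4]: 1  1  1  1  2  3  4  4  4  4
  R[5]: 1  1  1  1  2  3  4  4  5  5
  R[6]: 1  1  1  1  2  3  4  4  5  6
  R[7]: 1  2  2  2  3  4  5  5  6  7
  R[8]: 1  2  3  3  4  5  6  6  7  8
  R[9]: 1  2  3  3  4  5  6  7  8  9
  R[10]: 1  2  3  4  5  6  7  8  9  10

second differences of R give the permutation w = (1, 7, 6, 5, 9, 10, 2, 3, 8, 4).

Fulton essential set (5 of the 21 Rothe cells):

[(2, 6, 1), (3, 5, 1), (6, 4, 1), (6, 8, 4), (9, 4, 3)]


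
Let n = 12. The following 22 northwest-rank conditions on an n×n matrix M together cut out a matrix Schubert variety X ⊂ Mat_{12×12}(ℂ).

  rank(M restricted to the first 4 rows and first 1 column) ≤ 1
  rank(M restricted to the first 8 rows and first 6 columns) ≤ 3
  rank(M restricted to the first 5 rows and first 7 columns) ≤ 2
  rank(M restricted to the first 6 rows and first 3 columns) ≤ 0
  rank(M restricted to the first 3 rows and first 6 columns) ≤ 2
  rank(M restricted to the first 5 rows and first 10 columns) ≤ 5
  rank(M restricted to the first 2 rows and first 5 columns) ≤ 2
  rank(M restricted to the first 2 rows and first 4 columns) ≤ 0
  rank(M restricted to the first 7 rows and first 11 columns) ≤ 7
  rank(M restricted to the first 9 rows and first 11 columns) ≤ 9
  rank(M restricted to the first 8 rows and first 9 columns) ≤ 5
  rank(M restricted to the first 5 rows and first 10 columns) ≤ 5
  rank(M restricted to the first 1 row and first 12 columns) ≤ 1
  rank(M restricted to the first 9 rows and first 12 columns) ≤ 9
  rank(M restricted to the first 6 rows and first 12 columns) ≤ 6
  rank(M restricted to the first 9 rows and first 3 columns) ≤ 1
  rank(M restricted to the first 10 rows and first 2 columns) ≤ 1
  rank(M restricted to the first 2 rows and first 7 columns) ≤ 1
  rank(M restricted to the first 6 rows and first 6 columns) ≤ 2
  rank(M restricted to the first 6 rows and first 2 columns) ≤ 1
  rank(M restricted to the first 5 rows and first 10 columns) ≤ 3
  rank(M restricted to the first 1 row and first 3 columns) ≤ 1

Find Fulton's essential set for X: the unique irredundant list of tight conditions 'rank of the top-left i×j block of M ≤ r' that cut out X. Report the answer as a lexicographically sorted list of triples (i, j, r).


Rank table r_w(12×12) implied by the 22 constraints:

  row 1: 0 | 0 | 0 | 0 | 1 | 1 | 1 | 1 | 1 | 1 | 1 | 1
  row 2: 0 | 0 | 0 | 0 | 1 | 1 | 1 | 2 | 2 | 2 | 2 | 2
  row 3: 0 | 0 | 0 | 1 | 2 | 2 | 2 | 3 | 3 | 3 | 3 | 3
  row 4: 0 | 0 | 0 | 1 | 2 | 2 | 2 | 3 | 3 | 3 | 4 | 4
  row 5: 0 | 0 | 0 | 1 | 2 | 2 | 2 | 3 | 3 | 3 | 4 | 5
  row 6: 0 | 0 | 0 | 1 | 2 | 2 | 3 | 4 | 4 | 4 | 5 | 6
  row 7: 1 | 1 | 1 | 2 | 3 | 3 | 4 | 5 | 5 | 5 | 6 | 7
  row 8: 1 | 1 | 1 | 2 | 3 | 3 | 4 | 5 | 5 | 6 | 7 | 8
  row 9: 1 | 1 | 1 | 2 | 3 | 4 | 5 | 6 | 6 | 7 | 8 | 9
  row 10: 1 | 1 | 2 | 3 | 4 | 5 | 6 | 7 | 7 | 8 | 9 | 10
  row 11: 1 | 2 | 3 | 4 | 5 | 6 | 7 | 8 | 8 | 9 | 10 | 11
  row 12: 1 | 2 | 3 | 4 | 5 | 6 | 7 | 8 | 9 | 10 | 11 | 12

giving w = (5, 8, 4, 11, 12, 7, 1, 10, 6, 3, 2, 9) via Δ²R.

ℓ(w)=38; the 10 essential cells (i,j,r):

[(2, 4, 0), (2, 7, 1), (5, 7, 2), (5, 10, 3), (6, 3, 0), (6, 6, 2), (8, 6, 3), (8, 9, 5), (9, 3, 1), (10, 2, 1)]


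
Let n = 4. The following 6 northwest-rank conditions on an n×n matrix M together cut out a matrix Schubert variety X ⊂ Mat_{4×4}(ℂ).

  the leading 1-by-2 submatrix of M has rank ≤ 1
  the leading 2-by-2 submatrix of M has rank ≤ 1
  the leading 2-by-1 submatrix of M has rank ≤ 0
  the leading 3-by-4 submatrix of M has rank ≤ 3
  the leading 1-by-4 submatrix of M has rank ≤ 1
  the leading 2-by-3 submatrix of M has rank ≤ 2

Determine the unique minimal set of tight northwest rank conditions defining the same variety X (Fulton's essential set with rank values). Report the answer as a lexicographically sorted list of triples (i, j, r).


The tightest implied rank at each (i,j), from the 6 conditions:

  row 1: 0 | 1 | 1 | 1
  row 2: 0 | 1 | 2 | 2
  row 3: 1 | 2 | 3 | 3
  row 4: 1 | 2 | 3 | 4

giving w = (2, 3, 1, 4) via Δ²R.

|D(w)|=2, |Ess(w)|=1:

[(2, 1, 0)]


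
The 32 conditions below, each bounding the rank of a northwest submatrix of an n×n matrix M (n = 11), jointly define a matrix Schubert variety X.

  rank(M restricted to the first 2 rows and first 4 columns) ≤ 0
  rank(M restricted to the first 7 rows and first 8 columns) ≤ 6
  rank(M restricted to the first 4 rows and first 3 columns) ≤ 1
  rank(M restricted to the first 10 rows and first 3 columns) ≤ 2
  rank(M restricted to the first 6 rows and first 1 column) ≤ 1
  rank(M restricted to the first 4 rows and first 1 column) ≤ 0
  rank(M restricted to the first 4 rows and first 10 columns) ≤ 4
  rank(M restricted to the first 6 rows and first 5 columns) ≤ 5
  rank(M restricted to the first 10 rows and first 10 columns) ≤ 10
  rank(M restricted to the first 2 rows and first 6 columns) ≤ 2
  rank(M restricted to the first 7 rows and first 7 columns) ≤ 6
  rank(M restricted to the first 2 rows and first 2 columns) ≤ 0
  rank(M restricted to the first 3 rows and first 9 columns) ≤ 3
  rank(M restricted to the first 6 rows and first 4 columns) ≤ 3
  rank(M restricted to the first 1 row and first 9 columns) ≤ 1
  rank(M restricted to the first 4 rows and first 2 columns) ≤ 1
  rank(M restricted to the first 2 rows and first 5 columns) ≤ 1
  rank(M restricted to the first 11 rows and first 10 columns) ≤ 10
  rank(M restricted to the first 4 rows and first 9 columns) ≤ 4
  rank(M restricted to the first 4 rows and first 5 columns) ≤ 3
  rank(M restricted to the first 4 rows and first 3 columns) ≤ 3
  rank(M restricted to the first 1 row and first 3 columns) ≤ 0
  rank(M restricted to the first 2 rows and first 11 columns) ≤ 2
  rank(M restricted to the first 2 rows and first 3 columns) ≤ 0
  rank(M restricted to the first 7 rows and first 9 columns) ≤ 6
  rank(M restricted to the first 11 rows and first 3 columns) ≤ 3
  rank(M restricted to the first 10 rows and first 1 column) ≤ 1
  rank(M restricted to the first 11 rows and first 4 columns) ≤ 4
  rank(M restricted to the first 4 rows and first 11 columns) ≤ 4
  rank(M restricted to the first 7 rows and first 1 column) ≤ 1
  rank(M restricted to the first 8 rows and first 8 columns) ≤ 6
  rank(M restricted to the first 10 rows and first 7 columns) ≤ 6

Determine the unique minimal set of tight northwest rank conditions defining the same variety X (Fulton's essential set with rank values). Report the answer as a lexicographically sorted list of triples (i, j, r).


The tightest implied rank at each (i,j), from the 32 conditions:

  R[1]: 0, 0, 0, 0, 1, 1, 1, 1, 1, 1, 1
  R[2]: 0, 0, 0, 0, 1, 2, 2, 2, 2, 2, 2
  R[3]: 0, 1, 1, 1, 2, 3, 3, 3, 3, 3, 3
  R[4]: 0, 1, 1, 2, 3, 4, 4, 4, 4, 4, 4
  R[5]: 1, 2, 2, 3, 4, 5, 5, 5, 5, 5, 5
  R[6]: 1, 2, 2, 3, 4, 5, 6, 6, 6, 6, 6
  R[7]: 1, 2, 2, 3, 4, 5, 6, 6, 6, 7, 7
  R[8]: 1, 2, 2, 3, 4, 5, 6, 6, 7, 8, 8
  R[9]: 1, 2, 2, 3, 4, 5, 6, 7, 8, 9, 9
  R[10]: 1, 2, 2, 3, 4, 5, 6, 7, 8, 9, 10
  R[11]: 1, 2, 3, 4, 5, 6, 7, 8, 9, 10, 11

the unique w with this rank table is (5, 6, 2, 4, 1, 7, 10, 9, 8, 11, 3).

D(w) has 19 cells with 6 SE-corners; essential set:

[(2, 4, 0), (4, 1, 0), (4, 3, 1), (7, 9, 6), (8, 8, 6), (10, 3, 2)]


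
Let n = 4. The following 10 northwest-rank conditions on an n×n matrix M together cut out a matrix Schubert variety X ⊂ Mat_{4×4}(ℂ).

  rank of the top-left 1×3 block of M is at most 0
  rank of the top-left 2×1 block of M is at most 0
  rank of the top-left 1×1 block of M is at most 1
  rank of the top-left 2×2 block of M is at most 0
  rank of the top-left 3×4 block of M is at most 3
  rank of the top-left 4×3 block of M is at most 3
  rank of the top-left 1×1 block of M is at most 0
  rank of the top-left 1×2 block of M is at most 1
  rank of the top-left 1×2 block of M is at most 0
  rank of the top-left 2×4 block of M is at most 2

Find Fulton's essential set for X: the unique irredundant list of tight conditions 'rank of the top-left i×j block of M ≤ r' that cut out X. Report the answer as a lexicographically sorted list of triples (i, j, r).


The tightest implied rank at each (i,j), from the 10 conditions:

  row 1: 0, 0, 0, 1
  row 2: 0, 0, 1, 2
  row 3: 1, 1, 2, 3
  row 4: 1, 2, 3, 4

hence w(1..4) = (4, 3, 1, 2).

ℓ(w)=5; the 2 essential cells (i,j,r):

[(1, 3, 0), (2, 2, 0)]


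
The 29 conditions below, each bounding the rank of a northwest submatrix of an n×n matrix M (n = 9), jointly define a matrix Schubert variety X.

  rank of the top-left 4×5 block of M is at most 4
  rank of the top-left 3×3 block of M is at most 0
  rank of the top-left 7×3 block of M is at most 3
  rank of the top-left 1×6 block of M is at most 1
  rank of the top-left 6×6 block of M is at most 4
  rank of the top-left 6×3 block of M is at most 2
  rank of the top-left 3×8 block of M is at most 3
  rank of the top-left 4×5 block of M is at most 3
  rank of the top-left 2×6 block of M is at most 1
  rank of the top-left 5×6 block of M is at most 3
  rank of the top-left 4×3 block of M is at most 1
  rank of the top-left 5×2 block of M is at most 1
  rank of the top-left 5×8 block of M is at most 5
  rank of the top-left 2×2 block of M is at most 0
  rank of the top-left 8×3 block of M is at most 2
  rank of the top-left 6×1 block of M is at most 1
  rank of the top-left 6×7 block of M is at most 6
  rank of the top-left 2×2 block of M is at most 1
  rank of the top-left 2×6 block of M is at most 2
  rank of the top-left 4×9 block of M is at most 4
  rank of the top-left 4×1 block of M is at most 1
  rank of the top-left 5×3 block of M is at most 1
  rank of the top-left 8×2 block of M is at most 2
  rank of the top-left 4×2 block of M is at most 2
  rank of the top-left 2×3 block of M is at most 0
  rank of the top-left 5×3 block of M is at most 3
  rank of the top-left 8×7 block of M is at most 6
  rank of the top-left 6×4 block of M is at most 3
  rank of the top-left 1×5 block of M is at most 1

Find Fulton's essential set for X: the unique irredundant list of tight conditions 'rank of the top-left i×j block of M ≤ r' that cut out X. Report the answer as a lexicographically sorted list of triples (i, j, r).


Rank table r_w(9×9) implied by the 29 constraints:

  0, 0, 0, 1, 1, 1, 1, 1, 1
  0, 0, 0, 1, 1, 1, 2, 2, 2
  0, 0, 0, 1, 2, 2, 3, 3, 3
  1, 1, 1, 2, 3, 3, 4, 4, 4
  1, 1, 1, 2, 3, 3, 4, 5, 5
  1, 2, 2, 3, 4, 4, 5, 6, 6
  1, 2, 2, 3, 4, 5, 6, 7, 7
  1, 2, 2, 3, 4, 5, 6, 7, 8
  1, 2, 3, 4, 5, 6, 7, 8, 9

second differences of R give the permutation w = (4, 7, 5, 1, 8, 2, 6, 9, 3).

ℓ(w)=16; the 5 essential cells (i,j,r):

[(2, 6, 1), (3, 3, 0), (5, 3, 1), (5, 6, 3), (8, 3, 2)]


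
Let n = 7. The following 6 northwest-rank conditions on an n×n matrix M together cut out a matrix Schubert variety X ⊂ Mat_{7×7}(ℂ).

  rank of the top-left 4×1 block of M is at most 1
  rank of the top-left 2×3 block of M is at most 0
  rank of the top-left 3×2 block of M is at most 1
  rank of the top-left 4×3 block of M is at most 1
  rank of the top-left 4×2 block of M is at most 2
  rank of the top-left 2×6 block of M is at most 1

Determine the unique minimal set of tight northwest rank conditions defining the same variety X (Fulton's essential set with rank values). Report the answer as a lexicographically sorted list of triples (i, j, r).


Propagating the 6 rank bounds to every northwest block:

  R[1]: 0 | 0 | 0 | 1 | 1 | 1 | 1
  R[2]: 0 | 0 | 0 | 1 | 1 | 1 | 2
  R[3]: 1 | 1 | 1 | 2 | 2 | 2 | 3
  R[4]: 1 | 1 | 1 | 2 | 3 | 3 | 4
  R[5]: 1 | 2 | 2 | 3 | 4 | 4 | 5
  R[6]: 1 | 2 | 3 | 4 | 5 | 5 | 6
  R[7]: 1 | 2 | 3 | 4 | 5 | 6 | 7

giving w = (4, 7, 1, 5, 2, 3, 6) via Δ²R.

|D(w)|=10, |Ess(w)|=3:

[(2, 3, 0), (2, 6, 1), (4, 3, 1)]


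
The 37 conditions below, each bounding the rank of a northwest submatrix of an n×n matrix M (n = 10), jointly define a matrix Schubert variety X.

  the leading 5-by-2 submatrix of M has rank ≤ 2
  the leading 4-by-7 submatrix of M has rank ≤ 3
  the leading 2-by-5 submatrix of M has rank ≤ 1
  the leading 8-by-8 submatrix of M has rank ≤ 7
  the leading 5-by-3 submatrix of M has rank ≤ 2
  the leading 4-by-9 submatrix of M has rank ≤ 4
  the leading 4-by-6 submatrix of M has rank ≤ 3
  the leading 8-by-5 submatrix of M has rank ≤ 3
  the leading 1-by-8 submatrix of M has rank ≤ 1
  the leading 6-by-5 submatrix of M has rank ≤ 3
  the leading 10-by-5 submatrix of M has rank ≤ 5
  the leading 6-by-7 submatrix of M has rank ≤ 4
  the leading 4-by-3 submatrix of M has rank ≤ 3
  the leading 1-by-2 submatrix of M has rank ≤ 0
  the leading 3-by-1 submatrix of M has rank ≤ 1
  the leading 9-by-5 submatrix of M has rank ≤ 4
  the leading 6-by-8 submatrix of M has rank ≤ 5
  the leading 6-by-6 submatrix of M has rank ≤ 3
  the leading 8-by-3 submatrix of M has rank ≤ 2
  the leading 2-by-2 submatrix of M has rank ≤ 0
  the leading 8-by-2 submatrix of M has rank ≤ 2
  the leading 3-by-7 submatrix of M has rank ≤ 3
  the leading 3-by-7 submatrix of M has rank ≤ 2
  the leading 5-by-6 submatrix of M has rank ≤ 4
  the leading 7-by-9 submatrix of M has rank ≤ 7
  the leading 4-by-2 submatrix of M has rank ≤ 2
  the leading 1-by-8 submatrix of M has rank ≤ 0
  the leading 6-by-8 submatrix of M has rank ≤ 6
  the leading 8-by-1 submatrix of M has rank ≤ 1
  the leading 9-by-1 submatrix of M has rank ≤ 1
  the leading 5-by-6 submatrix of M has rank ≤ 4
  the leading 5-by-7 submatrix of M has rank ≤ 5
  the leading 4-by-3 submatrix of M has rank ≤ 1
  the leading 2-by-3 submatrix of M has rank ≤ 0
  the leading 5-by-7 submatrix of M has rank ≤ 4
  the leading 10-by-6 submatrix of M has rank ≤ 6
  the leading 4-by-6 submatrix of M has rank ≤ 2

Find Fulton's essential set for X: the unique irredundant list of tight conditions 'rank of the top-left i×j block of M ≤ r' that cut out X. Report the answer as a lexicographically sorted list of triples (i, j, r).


Rank table r_w(10×10) implied by the 37 constraints:

  row 1: 0  0  0  0  0  0  0  0  1  1
  row 2: 0  0  0  1  1  1  1  1  2  2
  row 3: 1  1  1  2  2  2  2  2  3  3
  row 4: 1  1  1  2  2  2  3  3  4  4
  row 5: 1  2  2  3  3  3  4  4  5  5
  row 6: 1  2  2  3  3  3  4  5  6  6
  row 7: 1  2  2  3  3  4  5  6  7  7
  row 8: 1  2  2  3  3  4  5  6  7  8
  row 9: 1  2  3  4  4  5  6  7  8  9
  row 10: 1  2  3  4  5  6  7  8  9  10

hence w(1..10) = (9, 4, 1, 7, 2, 8, 6, 10, 3, 5).

|D(w)|=22, |Ess(w)|=7:

[(1, 8, 0), (2, 3, 0), (4, 3, 1), (4, 6, 2), (6, 6, 3), (8, 3, 2), (8, 5, 3)]


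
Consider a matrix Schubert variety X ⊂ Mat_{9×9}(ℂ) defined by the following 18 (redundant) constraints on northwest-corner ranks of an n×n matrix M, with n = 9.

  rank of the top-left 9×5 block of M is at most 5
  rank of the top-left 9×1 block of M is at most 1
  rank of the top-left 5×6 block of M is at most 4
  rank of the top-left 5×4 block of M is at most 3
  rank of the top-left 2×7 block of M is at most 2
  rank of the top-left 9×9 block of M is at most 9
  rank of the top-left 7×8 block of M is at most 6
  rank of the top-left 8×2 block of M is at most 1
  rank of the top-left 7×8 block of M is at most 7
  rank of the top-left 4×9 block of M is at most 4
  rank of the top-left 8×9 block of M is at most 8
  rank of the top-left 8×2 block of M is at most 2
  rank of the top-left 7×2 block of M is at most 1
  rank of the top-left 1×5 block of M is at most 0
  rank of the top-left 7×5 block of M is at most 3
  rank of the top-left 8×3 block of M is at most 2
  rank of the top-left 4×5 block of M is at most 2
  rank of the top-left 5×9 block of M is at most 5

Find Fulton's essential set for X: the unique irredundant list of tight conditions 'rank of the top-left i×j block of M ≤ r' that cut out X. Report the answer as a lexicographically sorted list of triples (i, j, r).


Reconstructing r_w from the 18 given conditions:

  R[1]: 0 | 0 | 0 | 0 | 0 | 1 | 1 | 1 | 1
  R[2]: 1 | 1 | 1 | 1 | 1 | 2 | 2 | 2 | 2
  R[3]: 1 | 1 | 2 | 2 | 2 | 3 | 3 | 3 | 3
  R[4]: 1 | 1 | 2 | 2 | 2 | 3 | 4 | 4 | 4
  R[5]: 1 | 1 | 2 | 3 | 3 | 4 | 5 | 5 | 5
  R[6]: 1 | 1 | 2 | 3 | 3 | 4 | 5 | 6 | 6
  R[7]: 1 | 1 | 2 | 3 | 3 | 4 | 5 | 6 | 7
  R[8]: 1 | 1 | 2 | 3 | 4 | 5 | 6 | 7 | 8
  R[9]: 1 | 2 | 3 | 4 | 5 | 6 | 7 | 8 | 9

second differences of R give the permutation w = (6, 1, 3, 7, 4, 8, 9, 5, 2).

|D(w)|=15, |Ess(w)|=4:

[(1, 5, 0), (4, 5, 2), (7, 5, 3), (8, 2, 1)]
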